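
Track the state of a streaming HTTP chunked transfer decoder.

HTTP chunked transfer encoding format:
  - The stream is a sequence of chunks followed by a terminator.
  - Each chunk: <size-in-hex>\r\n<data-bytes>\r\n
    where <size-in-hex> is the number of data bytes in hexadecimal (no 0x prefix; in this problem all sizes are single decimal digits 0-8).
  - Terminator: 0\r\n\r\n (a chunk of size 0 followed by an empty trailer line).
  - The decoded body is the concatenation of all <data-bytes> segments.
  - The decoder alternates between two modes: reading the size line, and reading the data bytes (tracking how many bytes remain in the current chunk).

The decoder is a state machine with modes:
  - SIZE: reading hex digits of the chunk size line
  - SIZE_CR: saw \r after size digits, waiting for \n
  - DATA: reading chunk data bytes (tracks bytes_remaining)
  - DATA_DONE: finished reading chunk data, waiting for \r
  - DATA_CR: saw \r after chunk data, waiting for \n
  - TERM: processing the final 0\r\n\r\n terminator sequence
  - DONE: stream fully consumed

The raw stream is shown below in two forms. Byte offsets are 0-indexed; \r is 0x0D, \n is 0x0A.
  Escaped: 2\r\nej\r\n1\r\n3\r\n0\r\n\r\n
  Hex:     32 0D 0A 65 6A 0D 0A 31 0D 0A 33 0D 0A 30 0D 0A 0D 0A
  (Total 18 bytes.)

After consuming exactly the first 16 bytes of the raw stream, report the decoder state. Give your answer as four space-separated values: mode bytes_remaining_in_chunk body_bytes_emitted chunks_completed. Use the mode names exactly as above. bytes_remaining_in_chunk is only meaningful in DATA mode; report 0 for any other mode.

Byte 0 = '2': mode=SIZE remaining=0 emitted=0 chunks_done=0
Byte 1 = 0x0D: mode=SIZE_CR remaining=0 emitted=0 chunks_done=0
Byte 2 = 0x0A: mode=DATA remaining=2 emitted=0 chunks_done=0
Byte 3 = 'e': mode=DATA remaining=1 emitted=1 chunks_done=0
Byte 4 = 'j': mode=DATA_DONE remaining=0 emitted=2 chunks_done=0
Byte 5 = 0x0D: mode=DATA_CR remaining=0 emitted=2 chunks_done=0
Byte 6 = 0x0A: mode=SIZE remaining=0 emitted=2 chunks_done=1
Byte 7 = '1': mode=SIZE remaining=0 emitted=2 chunks_done=1
Byte 8 = 0x0D: mode=SIZE_CR remaining=0 emitted=2 chunks_done=1
Byte 9 = 0x0A: mode=DATA remaining=1 emitted=2 chunks_done=1
Byte 10 = '3': mode=DATA_DONE remaining=0 emitted=3 chunks_done=1
Byte 11 = 0x0D: mode=DATA_CR remaining=0 emitted=3 chunks_done=1
Byte 12 = 0x0A: mode=SIZE remaining=0 emitted=3 chunks_done=2
Byte 13 = '0': mode=SIZE remaining=0 emitted=3 chunks_done=2
Byte 14 = 0x0D: mode=SIZE_CR remaining=0 emitted=3 chunks_done=2
Byte 15 = 0x0A: mode=TERM remaining=0 emitted=3 chunks_done=2

Answer: TERM 0 3 2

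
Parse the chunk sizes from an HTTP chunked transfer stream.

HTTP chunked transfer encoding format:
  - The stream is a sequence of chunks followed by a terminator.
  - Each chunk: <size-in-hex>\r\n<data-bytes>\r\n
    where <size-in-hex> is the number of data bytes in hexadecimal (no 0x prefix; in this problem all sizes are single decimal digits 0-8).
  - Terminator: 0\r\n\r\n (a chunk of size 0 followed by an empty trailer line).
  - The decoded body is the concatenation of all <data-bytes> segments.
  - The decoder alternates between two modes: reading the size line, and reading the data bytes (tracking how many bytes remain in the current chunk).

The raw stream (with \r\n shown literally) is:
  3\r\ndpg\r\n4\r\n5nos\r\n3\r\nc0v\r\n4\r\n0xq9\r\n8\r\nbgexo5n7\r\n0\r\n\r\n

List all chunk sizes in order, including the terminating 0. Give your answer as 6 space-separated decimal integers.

Chunk 1: stream[0..1]='3' size=0x3=3, data at stream[3..6]='dpg' -> body[0..3], body so far='dpg'
Chunk 2: stream[8..9]='4' size=0x4=4, data at stream[11..15]='5nos' -> body[3..7], body so far='dpg5nos'
Chunk 3: stream[17..18]='3' size=0x3=3, data at stream[20..23]='c0v' -> body[7..10], body so far='dpg5nosc0v'
Chunk 4: stream[25..26]='4' size=0x4=4, data at stream[28..32]='0xq9' -> body[10..14], body so far='dpg5nosc0v0xq9'
Chunk 5: stream[34..35]='8' size=0x8=8, data at stream[37..45]='bgexo5n7' -> body[14..22], body so far='dpg5nosc0v0xq9bgexo5n7'
Chunk 6: stream[47..48]='0' size=0 (terminator). Final body='dpg5nosc0v0xq9bgexo5n7' (22 bytes)

Answer: 3 4 3 4 8 0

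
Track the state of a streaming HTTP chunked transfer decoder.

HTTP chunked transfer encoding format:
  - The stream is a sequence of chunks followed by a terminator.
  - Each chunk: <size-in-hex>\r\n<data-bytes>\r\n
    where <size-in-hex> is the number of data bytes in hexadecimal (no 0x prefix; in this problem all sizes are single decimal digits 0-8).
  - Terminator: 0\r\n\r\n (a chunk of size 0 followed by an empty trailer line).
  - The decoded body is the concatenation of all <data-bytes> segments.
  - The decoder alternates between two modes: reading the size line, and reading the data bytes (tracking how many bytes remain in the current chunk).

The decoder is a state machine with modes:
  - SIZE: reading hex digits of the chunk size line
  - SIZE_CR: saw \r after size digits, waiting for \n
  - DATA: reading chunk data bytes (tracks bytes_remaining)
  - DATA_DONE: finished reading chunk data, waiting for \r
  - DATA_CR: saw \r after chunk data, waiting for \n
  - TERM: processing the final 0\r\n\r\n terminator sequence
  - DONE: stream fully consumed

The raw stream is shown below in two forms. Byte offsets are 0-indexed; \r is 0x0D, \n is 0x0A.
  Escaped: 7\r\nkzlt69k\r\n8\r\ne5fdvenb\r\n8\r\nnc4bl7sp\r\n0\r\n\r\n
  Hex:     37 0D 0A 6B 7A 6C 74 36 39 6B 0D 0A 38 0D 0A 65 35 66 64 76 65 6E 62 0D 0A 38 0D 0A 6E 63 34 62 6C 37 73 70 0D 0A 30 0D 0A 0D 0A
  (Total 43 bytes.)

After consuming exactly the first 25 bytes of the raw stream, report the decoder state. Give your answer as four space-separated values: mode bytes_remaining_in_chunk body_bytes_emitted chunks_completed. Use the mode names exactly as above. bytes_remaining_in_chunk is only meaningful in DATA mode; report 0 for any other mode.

Byte 0 = '7': mode=SIZE remaining=0 emitted=0 chunks_done=0
Byte 1 = 0x0D: mode=SIZE_CR remaining=0 emitted=0 chunks_done=0
Byte 2 = 0x0A: mode=DATA remaining=7 emitted=0 chunks_done=0
Byte 3 = 'k': mode=DATA remaining=6 emitted=1 chunks_done=0
Byte 4 = 'z': mode=DATA remaining=5 emitted=2 chunks_done=0
Byte 5 = 'l': mode=DATA remaining=4 emitted=3 chunks_done=0
Byte 6 = 't': mode=DATA remaining=3 emitted=4 chunks_done=0
Byte 7 = '6': mode=DATA remaining=2 emitted=5 chunks_done=0
Byte 8 = '9': mode=DATA remaining=1 emitted=6 chunks_done=0
Byte 9 = 'k': mode=DATA_DONE remaining=0 emitted=7 chunks_done=0
Byte 10 = 0x0D: mode=DATA_CR remaining=0 emitted=7 chunks_done=0
Byte 11 = 0x0A: mode=SIZE remaining=0 emitted=7 chunks_done=1
Byte 12 = '8': mode=SIZE remaining=0 emitted=7 chunks_done=1
Byte 13 = 0x0D: mode=SIZE_CR remaining=0 emitted=7 chunks_done=1
Byte 14 = 0x0A: mode=DATA remaining=8 emitted=7 chunks_done=1
Byte 15 = 'e': mode=DATA remaining=7 emitted=8 chunks_done=1
Byte 16 = '5': mode=DATA remaining=6 emitted=9 chunks_done=1
Byte 17 = 'f': mode=DATA remaining=5 emitted=10 chunks_done=1
Byte 18 = 'd': mode=DATA remaining=4 emitted=11 chunks_done=1
Byte 19 = 'v': mode=DATA remaining=3 emitted=12 chunks_done=1
Byte 20 = 'e': mode=DATA remaining=2 emitted=13 chunks_done=1
Byte 21 = 'n': mode=DATA remaining=1 emitted=14 chunks_done=1
Byte 22 = 'b': mode=DATA_DONE remaining=0 emitted=15 chunks_done=1
Byte 23 = 0x0D: mode=DATA_CR remaining=0 emitted=15 chunks_done=1
Byte 24 = 0x0A: mode=SIZE remaining=0 emitted=15 chunks_done=2

Answer: SIZE 0 15 2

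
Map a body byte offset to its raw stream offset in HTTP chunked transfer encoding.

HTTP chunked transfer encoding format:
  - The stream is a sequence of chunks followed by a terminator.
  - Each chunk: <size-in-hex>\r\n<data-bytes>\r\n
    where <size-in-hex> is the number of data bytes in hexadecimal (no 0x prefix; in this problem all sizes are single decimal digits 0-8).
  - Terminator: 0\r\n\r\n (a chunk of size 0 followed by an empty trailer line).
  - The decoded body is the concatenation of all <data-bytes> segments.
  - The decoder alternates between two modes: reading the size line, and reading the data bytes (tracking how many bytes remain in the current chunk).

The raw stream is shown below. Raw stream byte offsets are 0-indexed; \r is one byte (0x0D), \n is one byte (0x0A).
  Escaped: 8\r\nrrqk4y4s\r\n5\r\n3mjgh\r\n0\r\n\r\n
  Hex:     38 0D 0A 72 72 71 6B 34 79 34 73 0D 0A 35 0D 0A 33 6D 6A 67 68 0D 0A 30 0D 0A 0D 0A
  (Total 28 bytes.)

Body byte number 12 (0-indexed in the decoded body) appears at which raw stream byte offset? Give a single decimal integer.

Chunk 1: stream[0..1]='8' size=0x8=8, data at stream[3..11]='rrqk4y4s' -> body[0..8], body so far='rrqk4y4s'
Chunk 2: stream[13..14]='5' size=0x5=5, data at stream[16..21]='3mjgh' -> body[8..13], body so far='rrqk4y4s3mjgh'
Chunk 3: stream[23..24]='0' size=0 (terminator). Final body='rrqk4y4s3mjgh' (13 bytes)
Body byte 12 at stream offset 20

Answer: 20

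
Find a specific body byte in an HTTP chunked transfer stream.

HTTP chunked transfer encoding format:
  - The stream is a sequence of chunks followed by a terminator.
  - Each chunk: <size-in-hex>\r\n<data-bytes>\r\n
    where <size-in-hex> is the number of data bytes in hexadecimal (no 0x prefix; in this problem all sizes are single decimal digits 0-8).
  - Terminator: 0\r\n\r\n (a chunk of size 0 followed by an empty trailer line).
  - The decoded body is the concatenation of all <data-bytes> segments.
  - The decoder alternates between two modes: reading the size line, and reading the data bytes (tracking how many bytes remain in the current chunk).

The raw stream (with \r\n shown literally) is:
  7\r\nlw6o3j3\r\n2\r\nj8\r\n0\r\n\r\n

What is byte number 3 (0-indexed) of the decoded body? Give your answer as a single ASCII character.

Answer: o

Derivation:
Chunk 1: stream[0..1]='7' size=0x7=7, data at stream[3..10]='lw6o3j3' -> body[0..7], body so far='lw6o3j3'
Chunk 2: stream[12..13]='2' size=0x2=2, data at stream[15..17]='j8' -> body[7..9], body so far='lw6o3j3j8'
Chunk 3: stream[19..20]='0' size=0 (terminator). Final body='lw6o3j3j8' (9 bytes)
Body byte 3 = 'o'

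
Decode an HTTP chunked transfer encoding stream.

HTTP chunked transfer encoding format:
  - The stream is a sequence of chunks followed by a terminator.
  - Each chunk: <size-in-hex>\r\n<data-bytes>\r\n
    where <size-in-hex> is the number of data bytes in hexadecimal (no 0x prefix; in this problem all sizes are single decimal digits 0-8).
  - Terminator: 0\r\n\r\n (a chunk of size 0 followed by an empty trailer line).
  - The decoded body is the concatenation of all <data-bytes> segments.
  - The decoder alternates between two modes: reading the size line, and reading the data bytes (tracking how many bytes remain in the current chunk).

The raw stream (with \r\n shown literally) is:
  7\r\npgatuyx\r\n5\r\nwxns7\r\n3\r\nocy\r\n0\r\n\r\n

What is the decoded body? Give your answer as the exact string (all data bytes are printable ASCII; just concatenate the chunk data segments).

Answer: pgatuyxwxns7ocy

Derivation:
Chunk 1: stream[0..1]='7' size=0x7=7, data at stream[3..10]='pgatuyx' -> body[0..7], body so far='pgatuyx'
Chunk 2: stream[12..13]='5' size=0x5=5, data at stream[15..20]='wxns7' -> body[7..12], body so far='pgatuyxwxns7'
Chunk 3: stream[22..23]='3' size=0x3=3, data at stream[25..28]='ocy' -> body[12..15], body so far='pgatuyxwxns7ocy'
Chunk 4: stream[30..31]='0' size=0 (terminator). Final body='pgatuyxwxns7ocy' (15 bytes)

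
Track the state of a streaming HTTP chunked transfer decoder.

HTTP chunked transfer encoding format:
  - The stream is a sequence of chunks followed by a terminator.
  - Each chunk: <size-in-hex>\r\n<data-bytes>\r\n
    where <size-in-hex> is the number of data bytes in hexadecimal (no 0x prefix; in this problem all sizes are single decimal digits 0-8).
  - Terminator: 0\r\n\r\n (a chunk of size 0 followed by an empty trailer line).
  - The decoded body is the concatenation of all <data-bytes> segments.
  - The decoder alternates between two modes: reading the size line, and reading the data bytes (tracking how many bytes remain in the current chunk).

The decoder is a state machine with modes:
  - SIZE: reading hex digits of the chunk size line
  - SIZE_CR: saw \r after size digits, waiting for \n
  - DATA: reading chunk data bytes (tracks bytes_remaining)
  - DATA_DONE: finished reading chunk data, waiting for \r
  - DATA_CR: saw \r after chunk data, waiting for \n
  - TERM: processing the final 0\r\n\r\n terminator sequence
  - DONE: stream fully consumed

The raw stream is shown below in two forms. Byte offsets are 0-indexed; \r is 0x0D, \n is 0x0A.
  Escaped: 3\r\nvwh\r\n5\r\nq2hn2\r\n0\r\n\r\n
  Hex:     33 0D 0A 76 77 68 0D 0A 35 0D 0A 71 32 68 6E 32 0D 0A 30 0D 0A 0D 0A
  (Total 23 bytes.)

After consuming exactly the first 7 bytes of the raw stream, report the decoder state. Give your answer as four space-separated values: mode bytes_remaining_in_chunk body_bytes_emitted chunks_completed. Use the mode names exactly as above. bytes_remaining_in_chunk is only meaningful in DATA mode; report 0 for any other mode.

Byte 0 = '3': mode=SIZE remaining=0 emitted=0 chunks_done=0
Byte 1 = 0x0D: mode=SIZE_CR remaining=0 emitted=0 chunks_done=0
Byte 2 = 0x0A: mode=DATA remaining=3 emitted=0 chunks_done=0
Byte 3 = 'v': mode=DATA remaining=2 emitted=1 chunks_done=0
Byte 4 = 'w': mode=DATA remaining=1 emitted=2 chunks_done=0
Byte 5 = 'h': mode=DATA_DONE remaining=0 emitted=3 chunks_done=0
Byte 6 = 0x0D: mode=DATA_CR remaining=0 emitted=3 chunks_done=0

Answer: DATA_CR 0 3 0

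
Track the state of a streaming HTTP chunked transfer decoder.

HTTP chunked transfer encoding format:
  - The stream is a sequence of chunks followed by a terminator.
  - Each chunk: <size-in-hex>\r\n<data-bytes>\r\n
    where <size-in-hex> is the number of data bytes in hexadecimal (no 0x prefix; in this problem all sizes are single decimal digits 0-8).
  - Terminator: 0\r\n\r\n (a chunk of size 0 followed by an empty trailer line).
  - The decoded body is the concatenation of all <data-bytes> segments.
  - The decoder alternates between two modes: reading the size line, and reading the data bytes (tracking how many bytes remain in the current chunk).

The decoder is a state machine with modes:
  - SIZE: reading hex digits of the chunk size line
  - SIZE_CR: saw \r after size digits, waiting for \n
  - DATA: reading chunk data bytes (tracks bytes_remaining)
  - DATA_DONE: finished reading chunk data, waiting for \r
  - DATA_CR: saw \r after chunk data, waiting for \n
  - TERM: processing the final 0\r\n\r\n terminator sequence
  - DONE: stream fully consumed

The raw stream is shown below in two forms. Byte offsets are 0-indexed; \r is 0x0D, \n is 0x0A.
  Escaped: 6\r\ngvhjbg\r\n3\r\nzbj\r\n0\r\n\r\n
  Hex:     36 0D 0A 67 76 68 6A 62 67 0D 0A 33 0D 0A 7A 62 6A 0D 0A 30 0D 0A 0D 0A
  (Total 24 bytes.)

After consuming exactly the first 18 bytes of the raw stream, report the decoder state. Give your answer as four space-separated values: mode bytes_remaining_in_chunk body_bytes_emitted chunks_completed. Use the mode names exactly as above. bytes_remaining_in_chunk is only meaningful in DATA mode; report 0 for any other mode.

Byte 0 = '6': mode=SIZE remaining=0 emitted=0 chunks_done=0
Byte 1 = 0x0D: mode=SIZE_CR remaining=0 emitted=0 chunks_done=0
Byte 2 = 0x0A: mode=DATA remaining=6 emitted=0 chunks_done=0
Byte 3 = 'g': mode=DATA remaining=5 emitted=1 chunks_done=0
Byte 4 = 'v': mode=DATA remaining=4 emitted=2 chunks_done=0
Byte 5 = 'h': mode=DATA remaining=3 emitted=3 chunks_done=0
Byte 6 = 'j': mode=DATA remaining=2 emitted=4 chunks_done=0
Byte 7 = 'b': mode=DATA remaining=1 emitted=5 chunks_done=0
Byte 8 = 'g': mode=DATA_DONE remaining=0 emitted=6 chunks_done=0
Byte 9 = 0x0D: mode=DATA_CR remaining=0 emitted=6 chunks_done=0
Byte 10 = 0x0A: mode=SIZE remaining=0 emitted=6 chunks_done=1
Byte 11 = '3': mode=SIZE remaining=0 emitted=6 chunks_done=1
Byte 12 = 0x0D: mode=SIZE_CR remaining=0 emitted=6 chunks_done=1
Byte 13 = 0x0A: mode=DATA remaining=3 emitted=6 chunks_done=1
Byte 14 = 'z': mode=DATA remaining=2 emitted=7 chunks_done=1
Byte 15 = 'b': mode=DATA remaining=1 emitted=8 chunks_done=1
Byte 16 = 'j': mode=DATA_DONE remaining=0 emitted=9 chunks_done=1
Byte 17 = 0x0D: mode=DATA_CR remaining=0 emitted=9 chunks_done=1

Answer: DATA_CR 0 9 1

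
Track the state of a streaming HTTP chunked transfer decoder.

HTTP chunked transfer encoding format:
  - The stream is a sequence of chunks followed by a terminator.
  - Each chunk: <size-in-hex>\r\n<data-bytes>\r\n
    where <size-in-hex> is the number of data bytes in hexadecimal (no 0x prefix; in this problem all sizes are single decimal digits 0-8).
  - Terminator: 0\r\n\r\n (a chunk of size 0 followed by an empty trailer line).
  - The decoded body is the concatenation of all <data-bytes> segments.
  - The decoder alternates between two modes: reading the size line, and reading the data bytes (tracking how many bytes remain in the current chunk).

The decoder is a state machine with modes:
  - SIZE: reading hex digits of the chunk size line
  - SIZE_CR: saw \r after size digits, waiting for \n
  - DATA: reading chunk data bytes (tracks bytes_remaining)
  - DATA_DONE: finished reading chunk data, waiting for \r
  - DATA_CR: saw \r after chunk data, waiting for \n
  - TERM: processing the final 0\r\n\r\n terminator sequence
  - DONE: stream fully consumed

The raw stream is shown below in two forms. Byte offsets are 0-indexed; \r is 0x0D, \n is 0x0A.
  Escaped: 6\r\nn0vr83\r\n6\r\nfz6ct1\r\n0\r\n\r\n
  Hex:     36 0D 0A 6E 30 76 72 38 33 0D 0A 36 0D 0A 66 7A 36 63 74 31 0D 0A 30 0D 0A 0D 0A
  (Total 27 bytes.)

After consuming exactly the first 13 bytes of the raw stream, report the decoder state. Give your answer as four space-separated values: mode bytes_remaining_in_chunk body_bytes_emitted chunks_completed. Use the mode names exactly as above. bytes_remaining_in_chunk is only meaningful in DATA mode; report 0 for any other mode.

Answer: SIZE_CR 0 6 1

Derivation:
Byte 0 = '6': mode=SIZE remaining=0 emitted=0 chunks_done=0
Byte 1 = 0x0D: mode=SIZE_CR remaining=0 emitted=0 chunks_done=0
Byte 2 = 0x0A: mode=DATA remaining=6 emitted=0 chunks_done=0
Byte 3 = 'n': mode=DATA remaining=5 emitted=1 chunks_done=0
Byte 4 = '0': mode=DATA remaining=4 emitted=2 chunks_done=0
Byte 5 = 'v': mode=DATA remaining=3 emitted=3 chunks_done=0
Byte 6 = 'r': mode=DATA remaining=2 emitted=4 chunks_done=0
Byte 7 = '8': mode=DATA remaining=1 emitted=5 chunks_done=0
Byte 8 = '3': mode=DATA_DONE remaining=0 emitted=6 chunks_done=0
Byte 9 = 0x0D: mode=DATA_CR remaining=0 emitted=6 chunks_done=0
Byte 10 = 0x0A: mode=SIZE remaining=0 emitted=6 chunks_done=1
Byte 11 = '6': mode=SIZE remaining=0 emitted=6 chunks_done=1
Byte 12 = 0x0D: mode=SIZE_CR remaining=0 emitted=6 chunks_done=1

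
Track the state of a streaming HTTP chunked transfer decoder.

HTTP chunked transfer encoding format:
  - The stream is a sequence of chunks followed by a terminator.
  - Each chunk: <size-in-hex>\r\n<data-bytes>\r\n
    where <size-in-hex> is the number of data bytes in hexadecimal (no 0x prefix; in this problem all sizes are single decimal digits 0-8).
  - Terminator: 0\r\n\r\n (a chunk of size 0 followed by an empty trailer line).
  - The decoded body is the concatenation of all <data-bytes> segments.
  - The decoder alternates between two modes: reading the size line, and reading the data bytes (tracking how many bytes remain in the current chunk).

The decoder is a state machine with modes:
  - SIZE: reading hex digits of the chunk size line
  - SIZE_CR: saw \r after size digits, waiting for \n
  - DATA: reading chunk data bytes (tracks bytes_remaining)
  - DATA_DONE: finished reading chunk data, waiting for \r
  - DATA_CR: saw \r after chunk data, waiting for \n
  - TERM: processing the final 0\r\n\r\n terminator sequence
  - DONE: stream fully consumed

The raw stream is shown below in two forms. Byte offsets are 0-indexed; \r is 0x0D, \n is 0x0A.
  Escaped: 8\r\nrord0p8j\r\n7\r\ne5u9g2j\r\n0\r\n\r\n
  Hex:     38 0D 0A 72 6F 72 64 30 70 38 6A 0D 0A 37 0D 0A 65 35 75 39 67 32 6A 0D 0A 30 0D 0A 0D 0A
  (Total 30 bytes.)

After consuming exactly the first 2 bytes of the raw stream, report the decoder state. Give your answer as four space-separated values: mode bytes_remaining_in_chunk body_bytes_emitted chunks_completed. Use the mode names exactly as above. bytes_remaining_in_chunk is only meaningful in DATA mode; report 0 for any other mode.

Byte 0 = '8': mode=SIZE remaining=0 emitted=0 chunks_done=0
Byte 1 = 0x0D: mode=SIZE_CR remaining=0 emitted=0 chunks_done=0

Answer: SIZE_CR 0 0 0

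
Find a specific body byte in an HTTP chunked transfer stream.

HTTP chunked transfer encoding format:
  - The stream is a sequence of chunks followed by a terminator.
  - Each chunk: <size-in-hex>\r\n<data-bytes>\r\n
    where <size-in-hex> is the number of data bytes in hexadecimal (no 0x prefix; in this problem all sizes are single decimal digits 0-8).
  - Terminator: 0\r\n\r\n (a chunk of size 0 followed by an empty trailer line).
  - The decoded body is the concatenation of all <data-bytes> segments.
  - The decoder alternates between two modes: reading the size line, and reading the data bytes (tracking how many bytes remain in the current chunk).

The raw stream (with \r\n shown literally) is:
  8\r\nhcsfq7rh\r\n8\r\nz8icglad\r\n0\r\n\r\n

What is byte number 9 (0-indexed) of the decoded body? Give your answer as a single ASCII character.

Chunk 1: stream[0..1]='8' size=0x8=8, data at stream[3..11]='hcsfq7rh' -> body[0..8], body so far='hcsfq7rh'
Chunk 2: stream[13..14]='8' size=0x8=8, data at stream[16..24]='z8icglad' -> body[8..16], body so far='hcsfq7rhz8icglad'
Chunk 3: stream[26..27]='0' size=0 (terminator). Final body='hcsfq7rhz8icglad' (16 bytes)
Body byte 9 = '8'

Answer: 8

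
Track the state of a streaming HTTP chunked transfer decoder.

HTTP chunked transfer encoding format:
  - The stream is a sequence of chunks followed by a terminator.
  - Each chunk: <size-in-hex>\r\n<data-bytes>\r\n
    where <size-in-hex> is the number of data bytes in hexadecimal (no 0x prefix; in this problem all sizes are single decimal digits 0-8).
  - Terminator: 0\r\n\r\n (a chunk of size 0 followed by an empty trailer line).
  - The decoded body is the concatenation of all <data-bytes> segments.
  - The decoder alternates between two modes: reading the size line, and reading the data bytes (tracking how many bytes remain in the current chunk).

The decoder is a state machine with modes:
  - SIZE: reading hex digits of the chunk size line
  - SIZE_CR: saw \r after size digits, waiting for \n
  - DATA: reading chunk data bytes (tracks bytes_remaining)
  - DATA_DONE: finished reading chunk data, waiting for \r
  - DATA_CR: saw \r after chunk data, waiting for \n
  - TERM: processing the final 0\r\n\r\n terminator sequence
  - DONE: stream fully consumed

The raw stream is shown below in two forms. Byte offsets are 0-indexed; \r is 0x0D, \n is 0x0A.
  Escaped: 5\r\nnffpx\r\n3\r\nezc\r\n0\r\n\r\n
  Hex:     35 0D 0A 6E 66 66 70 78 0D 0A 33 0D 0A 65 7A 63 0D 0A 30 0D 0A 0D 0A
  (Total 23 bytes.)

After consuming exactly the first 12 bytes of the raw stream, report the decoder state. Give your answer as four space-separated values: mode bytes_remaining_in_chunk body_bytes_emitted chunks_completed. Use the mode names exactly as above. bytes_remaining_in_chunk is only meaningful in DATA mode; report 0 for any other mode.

Byte 0 = '5': mode=SIZE remaining=0 emitted=0 chunks_done=0
Byte 1 = 0x0D: mode=SIZE_CR remaining=0 emitted=0 chunks_done=0
Byte 2 = 0x0A: mode=DATA remaining=5 emitted=0 chunks_done=0
Byte 3 = 'n': mode=DATA remaining=4 emitted=1 chunks_done=0
Byte 4 = 'f': mode=DATA remaining=3 emitted=2 chunks_done=0
Byte 5 = 'f': mode=DATA remaining=2 emitted=3 chunks_done=0
Byte 6 = 'p': mode=DATA remaining=1 emitted=4 chunks_done=0
Byte 7 = 'x': mode=DATA_DONE remaining=0 emitted=5 chunks_done=0
Byte 8 = 0x0D: mode=DATA_CR remaining=0 emitted=5 chunks_done=0
Byte 9 = 0x0A: mode=SIZE remaining=0 emitted=5 chunks_done=1
Byte 10 = '3': mode=SIZE remaining=0 emitted=5 chunks_done=1
Byte 11 = 0x0D: mode=SIZE_CR remaining=0 emitted=5 chunks_done=1

Answer: SIZE_CR 0 5 1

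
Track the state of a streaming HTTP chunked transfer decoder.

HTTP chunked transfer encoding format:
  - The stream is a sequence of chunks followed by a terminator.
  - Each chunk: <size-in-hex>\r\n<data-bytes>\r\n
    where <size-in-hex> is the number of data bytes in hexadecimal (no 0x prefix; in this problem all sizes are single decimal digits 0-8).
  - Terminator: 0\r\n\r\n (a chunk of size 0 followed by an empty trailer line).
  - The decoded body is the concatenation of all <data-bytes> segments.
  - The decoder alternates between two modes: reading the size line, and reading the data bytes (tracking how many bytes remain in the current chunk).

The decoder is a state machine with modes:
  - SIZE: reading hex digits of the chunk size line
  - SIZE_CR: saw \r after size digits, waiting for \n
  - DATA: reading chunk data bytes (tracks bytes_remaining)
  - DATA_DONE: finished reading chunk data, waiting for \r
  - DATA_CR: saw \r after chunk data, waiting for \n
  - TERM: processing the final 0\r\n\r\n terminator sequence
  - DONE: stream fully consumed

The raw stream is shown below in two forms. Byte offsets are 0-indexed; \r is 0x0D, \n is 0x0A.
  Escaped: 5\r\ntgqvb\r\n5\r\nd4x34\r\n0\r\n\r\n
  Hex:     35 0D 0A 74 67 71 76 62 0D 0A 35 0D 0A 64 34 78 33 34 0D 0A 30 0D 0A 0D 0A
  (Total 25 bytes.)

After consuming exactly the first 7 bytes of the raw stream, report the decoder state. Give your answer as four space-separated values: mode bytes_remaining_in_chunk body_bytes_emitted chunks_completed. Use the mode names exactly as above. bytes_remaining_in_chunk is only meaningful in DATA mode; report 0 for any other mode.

Byte 0 = '5': mode=SIZE remaining=0 emitted=0 chunks_done=0
Byte 1 = 0x0D: mode=SIZE_CR remaining=0 emitted=0 chunks_done=0
Byte 2 = 0x0A: mode=DATA remaining=5 emitted=0 chunks_done=0
Byte 3 = 't': mode=DATA remaining=4 emitted=1 chunks_done=0
Byte 4 = 'g': mode=DATA remaining=3 emitted=2 chunks_done=0
Byte 5 = 'q': mode=DATA remaining=2 emitted=3 chunks_done=0
Byte 6 = 'v': mode=DATA remaining=1 emitted=4 chunks_done=0

Answer: DATA 1 4 0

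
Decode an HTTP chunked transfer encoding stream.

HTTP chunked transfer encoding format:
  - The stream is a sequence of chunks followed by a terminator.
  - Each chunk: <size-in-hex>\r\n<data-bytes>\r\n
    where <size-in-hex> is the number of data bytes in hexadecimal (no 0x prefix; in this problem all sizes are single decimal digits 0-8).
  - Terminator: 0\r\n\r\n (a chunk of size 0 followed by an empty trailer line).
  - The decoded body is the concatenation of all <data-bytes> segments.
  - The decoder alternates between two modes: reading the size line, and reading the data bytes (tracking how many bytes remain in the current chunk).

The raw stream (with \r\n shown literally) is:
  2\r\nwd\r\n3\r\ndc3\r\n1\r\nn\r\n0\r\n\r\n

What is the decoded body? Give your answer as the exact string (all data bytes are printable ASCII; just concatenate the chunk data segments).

Chunk 1: stream[0..1]='2' size=0x2=2, data at stream[3..5]='wd' -> body[0..2], body so far='wd'
Chunk 2: stream[7..8]='3' size=0x3=3, data at stream[10..13]='dc3' -> body[2..5], body so far='wddc3'
Chunk 3: stream[15..16]='1' size=0x1=1, data at stream[18..19]='n' -> body[5..6], body so far='wddc3n'
Chunk 4: stream[21..22]='0' size=0 (terminator). Final body='wddc3n' (6 bytes)

Answer: wddc3n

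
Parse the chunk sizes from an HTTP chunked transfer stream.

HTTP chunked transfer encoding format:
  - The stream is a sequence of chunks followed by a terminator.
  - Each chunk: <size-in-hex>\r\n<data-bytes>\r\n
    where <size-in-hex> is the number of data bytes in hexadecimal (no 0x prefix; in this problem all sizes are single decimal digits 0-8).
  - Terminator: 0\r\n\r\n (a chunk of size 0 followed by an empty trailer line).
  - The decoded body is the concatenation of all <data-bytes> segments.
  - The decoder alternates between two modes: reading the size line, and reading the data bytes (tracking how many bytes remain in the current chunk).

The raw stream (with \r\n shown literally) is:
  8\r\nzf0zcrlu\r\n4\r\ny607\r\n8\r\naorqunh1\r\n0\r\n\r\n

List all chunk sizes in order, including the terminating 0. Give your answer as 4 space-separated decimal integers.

Chunk 1: stream[0..1]='8' size=0x8=8, data at stream[3..11]='zf0zcrlu' -> body[0..8], body so far='zf0zcrlu'
Chunk 2: stream[13..14]='4' size=0x4=4, data at stream[16..20]='y607' -> body[8..12], body so far='zf0zcrluy607'
Chunk 3: stream[22..23]='8' size=0x8=8, data at stream[25..33]='aorqunh1' -> body[12..20], body so far='zf0zcrluy607aorqunh1'
Chunk 4: stream[35..36]='0' size=0 (terminator). Final body='zf0zcrluy607aorqunh1' (20 bytes)

Answer: 8 4 8 0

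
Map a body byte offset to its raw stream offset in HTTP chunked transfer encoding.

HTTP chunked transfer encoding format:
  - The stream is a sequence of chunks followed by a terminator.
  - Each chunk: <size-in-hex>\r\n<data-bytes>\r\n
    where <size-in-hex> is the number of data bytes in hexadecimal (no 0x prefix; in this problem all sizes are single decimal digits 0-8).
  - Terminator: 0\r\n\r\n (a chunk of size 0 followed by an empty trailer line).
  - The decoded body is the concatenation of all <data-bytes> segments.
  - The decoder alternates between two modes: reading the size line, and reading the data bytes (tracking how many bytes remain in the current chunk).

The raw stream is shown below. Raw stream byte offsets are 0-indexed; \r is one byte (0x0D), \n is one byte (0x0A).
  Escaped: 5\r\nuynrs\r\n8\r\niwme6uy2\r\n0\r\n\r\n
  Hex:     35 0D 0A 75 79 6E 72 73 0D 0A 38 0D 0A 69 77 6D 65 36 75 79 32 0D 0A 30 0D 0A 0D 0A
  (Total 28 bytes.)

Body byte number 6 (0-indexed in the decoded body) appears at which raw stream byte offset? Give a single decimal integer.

Chunk 1: stream[0..1]='5' size=0x5=5, data at stream[3..8]='uynrs' -> body[0..5], body so far='uynrs'
Chunk 2: stream[10..11]='8' size=0x8=8, data at stream[13..21]='iwme6uy2' -> body[5..13], body so far='uynrsiwme6uy2'
Chunk 3: stream[23..24]='0' size=0 (terminator). Final body='uynrsiwme6uy2' (13 bytes)
Body byte 6 at stream offset 14

Answer: 14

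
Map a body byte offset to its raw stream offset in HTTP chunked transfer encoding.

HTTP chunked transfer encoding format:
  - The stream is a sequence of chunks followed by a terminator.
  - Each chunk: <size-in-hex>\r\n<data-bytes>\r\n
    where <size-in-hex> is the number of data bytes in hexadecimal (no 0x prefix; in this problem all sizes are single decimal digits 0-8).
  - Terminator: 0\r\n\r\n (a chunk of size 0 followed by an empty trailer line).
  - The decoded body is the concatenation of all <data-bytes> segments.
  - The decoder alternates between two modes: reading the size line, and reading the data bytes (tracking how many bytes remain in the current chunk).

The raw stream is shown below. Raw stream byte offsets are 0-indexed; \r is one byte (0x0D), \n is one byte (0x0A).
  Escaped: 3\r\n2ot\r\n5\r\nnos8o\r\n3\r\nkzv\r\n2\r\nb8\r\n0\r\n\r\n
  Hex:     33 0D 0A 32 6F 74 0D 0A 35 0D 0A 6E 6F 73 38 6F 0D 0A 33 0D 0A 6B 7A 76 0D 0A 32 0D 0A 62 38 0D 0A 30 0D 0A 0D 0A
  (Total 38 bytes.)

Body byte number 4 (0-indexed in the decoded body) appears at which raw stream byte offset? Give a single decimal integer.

Chunk 1: stream[0..1]='3' size=0x3=3, data at stream[3..6]='2ot' -> body[0..3], body so far='2ot'
Chunk 2: stream[8..9]='5' size=0x5=5, data at stream[11..16]='nos8o' -> body[3..8], body so far='2otnos8o'
Chunk 3: stream[18..19]='3' size=0x3=3, data at stream[21..24]='kzv' -> body[8..11], body so far='2otnos8okzv'
Chunk 4: stream[26..27]='2' size=0x2=2, data at stream[29..31]='b8' -> body[11..13], body so far='2otnos8okzvb8'
Chunk 5: stream[33..34]='0' size=0 (terminator). Final body='2otnos8okzvb8' (13 bytes)
Body byte 4 at stream offset 12

Answer: 12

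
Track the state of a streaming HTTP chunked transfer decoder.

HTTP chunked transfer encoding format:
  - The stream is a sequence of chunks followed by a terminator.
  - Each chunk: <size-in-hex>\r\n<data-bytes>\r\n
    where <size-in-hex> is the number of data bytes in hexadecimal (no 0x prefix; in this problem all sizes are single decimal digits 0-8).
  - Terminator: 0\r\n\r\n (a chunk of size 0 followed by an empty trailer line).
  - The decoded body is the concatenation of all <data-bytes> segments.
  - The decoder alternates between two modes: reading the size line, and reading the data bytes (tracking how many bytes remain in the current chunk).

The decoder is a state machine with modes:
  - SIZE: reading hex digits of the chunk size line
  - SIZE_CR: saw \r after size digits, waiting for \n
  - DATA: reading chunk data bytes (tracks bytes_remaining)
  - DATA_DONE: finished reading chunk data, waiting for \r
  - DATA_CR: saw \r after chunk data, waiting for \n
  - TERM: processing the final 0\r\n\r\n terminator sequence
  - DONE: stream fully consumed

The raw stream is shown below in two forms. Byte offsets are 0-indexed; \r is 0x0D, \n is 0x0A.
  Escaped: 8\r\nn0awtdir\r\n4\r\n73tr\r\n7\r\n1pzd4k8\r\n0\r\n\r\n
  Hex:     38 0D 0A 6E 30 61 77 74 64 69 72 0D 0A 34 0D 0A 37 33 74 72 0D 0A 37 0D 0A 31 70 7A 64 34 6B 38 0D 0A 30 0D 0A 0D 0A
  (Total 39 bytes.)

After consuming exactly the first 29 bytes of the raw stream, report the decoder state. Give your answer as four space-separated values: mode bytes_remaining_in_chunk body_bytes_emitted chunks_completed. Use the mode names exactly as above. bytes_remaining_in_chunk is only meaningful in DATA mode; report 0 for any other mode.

Byte 0 = '8': mode=SIZE remaining=0 emitted=0 chunks_done=0
Byte 1 = 0x0D: mode=SIZE_CR remaining=0 emitted=0 chunks_done=0
Byte 2 = 0x0A: mode=DATA remaining=8 emitted=0 chunks_done=0
Byte 3 = 'n': mode=DATA remaining=7 emitted=1 chunks_done=0
Byte 4 = '0': mode=DATA remaining=6 emitted=2 chunks_done=0
Byte 5 = 'a': mode=DATA remaining=5 emitted=3 chunks_done=0
Byte 6 = 'w': mode=DATA remaining=4 emitted=4 chunks_done=0
Byte 7 = 't': mode=DATA remaining=3 emitted=5 chunks_done=0
Byte 8 = 'd': mode=DATA remaining=2 emitted=6 chunks_done=0
Byte 9 = 'i': mode=DATA remaining=1 emitted=7 chunks_done=0
Byte 10 = 'r': mode=DATA_DONE remaining=0 emitted=8 chunks_done=0
Byte 11 = 0x0D: mode=DATA_CR remaining=0 emitted=8 chunks_done=0
Byte 12 = 0x0A: mode=SIZE remaining=0 emitted=8 chunks_done=1
Byte 13 = '4': mode=SIZE remaining=0 emitted=8 chunks_done=1
Byte 14 = 0x0D: mode=SIZE_CR remaining=0 emitted=8 chunks_done=1
Byte 15 = 0x0A: mode=DATA remaining=4 emitted=8 chunks_done=1
Byte 16 = '7': mode=DATA remaining=3 emitted=9 chunks_done=1
Byte 17 = '3': mode=DATA remaining=2 emitted=10 chunks_done=1
Byte 18 = 't': mode=DATA remaining=1 emitted=11 chunks_done=1
Byte 19 = 'r': mode=DATA_DONE remaining=0 emitted=12 chunks_done=1
Byte 20 = 0x0D: mode=DATA_CR remaining=0 emitted=12 chunks_done=1
Byte 21 = 0x0A: mode=SIZE remaining=0 emitted=12 chunks_done=2
Byte 22 = '7': mode=SIZE remaining=0 emitted=12 chunks_done=2
Byte 23 = 0x0D: mode=SIZE_CR remaining=0 emitted=12 chunks_done=2
Byte 24 = 0x0A: mode=DATA remaining=7 emitted=12 chunks_done=2
Byte 25 = '1': mode=DATA remaining=6 emitted=13 chunks_done=2
Byte 26 = 'p': mode=DATA remaining=5 emitted=14 chunks_done=2
Byte 27 = 'z': mode=DATA remaining=4 emitted=15 chunks_done=2
Byte 28 = 'd': mode=DATA remaining=3 emitted=16 chunks_done=2

Answer: DATA 3 16 2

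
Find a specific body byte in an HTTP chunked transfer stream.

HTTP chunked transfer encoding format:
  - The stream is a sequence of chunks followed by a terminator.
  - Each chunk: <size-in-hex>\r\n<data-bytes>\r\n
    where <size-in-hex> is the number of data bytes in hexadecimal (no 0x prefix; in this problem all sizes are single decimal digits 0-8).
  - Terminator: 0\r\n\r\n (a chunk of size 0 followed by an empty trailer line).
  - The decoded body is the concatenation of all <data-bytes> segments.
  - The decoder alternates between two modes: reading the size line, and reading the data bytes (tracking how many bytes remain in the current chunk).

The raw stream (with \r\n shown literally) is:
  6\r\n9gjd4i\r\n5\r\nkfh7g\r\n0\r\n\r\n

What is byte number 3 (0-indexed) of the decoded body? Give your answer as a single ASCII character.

Answer: d

Derivation:
Chunk 1: stream[0..1]='6' size=0x6=6, data at stream[3..9]='9gjd4i' -> body[0..6], body so far='9gjd4i'
Chunk 2: stream[11..12]='5' size=0x5=5, data at stream[14..19]='kfh7g' -> body[6..11], body so far='9gjd4ikfh7g'
Chunk 3: stream[21..22]='0' size=0 (terminator). Final body='9gjd4ikfh7g' (11 bytes)
Body byte 3 = 'd'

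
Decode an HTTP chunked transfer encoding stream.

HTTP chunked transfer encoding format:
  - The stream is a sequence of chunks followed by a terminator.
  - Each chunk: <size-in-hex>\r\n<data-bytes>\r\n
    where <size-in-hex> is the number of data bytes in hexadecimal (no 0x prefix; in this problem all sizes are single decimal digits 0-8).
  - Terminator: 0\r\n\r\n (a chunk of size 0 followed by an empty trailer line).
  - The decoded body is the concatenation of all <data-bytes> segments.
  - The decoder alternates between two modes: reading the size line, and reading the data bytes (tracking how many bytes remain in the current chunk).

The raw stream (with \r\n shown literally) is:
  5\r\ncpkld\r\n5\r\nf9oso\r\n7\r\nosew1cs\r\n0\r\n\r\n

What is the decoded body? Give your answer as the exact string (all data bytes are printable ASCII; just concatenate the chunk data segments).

Answer: cpkldf9osoosew1cs

Derivation:
Chunk 1: stream[0..1]='5' size=0x5=5, data at stream[3..8]='cpkld' -> body[0..5], body so far='cpkld'
Chunk 2: stream[10..11]='5' size=0x5=5, data at stream[13..18]='f9oso' -> body[5..10], body so far='cpkldf9oso'
Chunk 3: stream[20..21]='7' size=0x7=7, data at stream[23..30]='osew1cs' -> body[10..17], body so far='cpkldf9osoosew1cs'
Chunk 4: stream[32..33]='0' size=0 (terminator). Final body='cpkldf9osoosew1cs' (17 bytes)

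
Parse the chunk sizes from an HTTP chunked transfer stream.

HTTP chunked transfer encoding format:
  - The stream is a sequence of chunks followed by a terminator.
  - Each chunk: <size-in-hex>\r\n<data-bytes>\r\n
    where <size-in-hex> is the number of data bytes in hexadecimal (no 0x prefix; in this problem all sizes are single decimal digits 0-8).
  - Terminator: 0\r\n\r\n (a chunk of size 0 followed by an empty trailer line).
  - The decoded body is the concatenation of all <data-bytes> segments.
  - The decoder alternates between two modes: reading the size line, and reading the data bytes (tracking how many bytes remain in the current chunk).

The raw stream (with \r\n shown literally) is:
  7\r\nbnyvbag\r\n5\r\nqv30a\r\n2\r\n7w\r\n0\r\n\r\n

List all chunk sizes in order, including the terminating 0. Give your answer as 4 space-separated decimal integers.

Chunk 1: stream[0..1]='7' size=0x7=7, data at stream[3..10]='bnyvbag' -> body[0..7], body so far='bnyvbag'
Chunk 2: stream[12..13]='5' size=0x5=5, data at stream[15..20]='qv30a' -> body[7..12], body so far='bnyvbagqv30a'
Chunk 3: stream[22..23]='2' size=0x2=2, data at stream[25..27]='7w' -> body[12..14], body so far='bnyvbagqv30a7w'
Chunk 4: stream[29..30]='0' size=0 (terminator). Final body='bnyvbagqv30a7w' (14 bytes)

Answer: 7 5 2 0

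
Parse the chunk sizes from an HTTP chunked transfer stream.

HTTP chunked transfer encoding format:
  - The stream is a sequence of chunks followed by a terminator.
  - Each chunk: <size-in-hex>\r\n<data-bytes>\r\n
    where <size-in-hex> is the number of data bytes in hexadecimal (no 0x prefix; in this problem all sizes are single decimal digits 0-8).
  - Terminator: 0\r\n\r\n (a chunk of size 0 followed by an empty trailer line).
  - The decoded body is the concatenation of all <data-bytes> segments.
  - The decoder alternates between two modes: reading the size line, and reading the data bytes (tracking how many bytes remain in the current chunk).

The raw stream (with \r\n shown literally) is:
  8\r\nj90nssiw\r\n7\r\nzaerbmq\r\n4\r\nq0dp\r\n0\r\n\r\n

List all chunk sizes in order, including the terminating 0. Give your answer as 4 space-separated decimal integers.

Answer: 8 7 4 0

Derivation:
Chunk 1: stream[0..1]='8' size=0x8=8, data at stream[3..11]='j90nssiw' -> body[0..8], body so far='j90nssiw'
Chunk 2: stream[13..14]='7' size=0x7=7, data at stream[16..23]='zaerbmq' -> body[8..15], body so far='j90nssiwzaerbmq'
Chunk 3: stream[25..26]='4' size=0x4=4, data at stream[28..32]='q0dp' -> body[15..19], body so far='j90nssiwzaerbmqq0dp'
Chunk 4: stream[34..35]='0' size=0 (terminator). Final body='j90nssiwzaerbmqq0dp' (19 bytes)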